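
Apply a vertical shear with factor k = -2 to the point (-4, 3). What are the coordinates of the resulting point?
(-4, 11)

Shear matrix for vertical shear with factor k = -2:
[[1, 0], [-2, 1]]
Result: (-4, 3) → (-4, 11)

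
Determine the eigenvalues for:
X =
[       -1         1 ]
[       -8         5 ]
λ = 1, 3

Solve det(X - λI) = 0. For a 2×2 matrix the characteristic equation is λ² - (trace)λ + det = 0.
trace(X) = a + d = -1 + 5 = 4.
det(X) = a*d - b*c = (-1)*(5) - (1)*(-8) = -5 + 8 = 3.
Characteristic equation: λ² - (4)λ + (3) = 0.
Discriminant = (4)² - 4*(3) = 16 - 12 = 4.
λ = (4 ± √4) / 2 = (4 ± 2) / 2 = 1, 3.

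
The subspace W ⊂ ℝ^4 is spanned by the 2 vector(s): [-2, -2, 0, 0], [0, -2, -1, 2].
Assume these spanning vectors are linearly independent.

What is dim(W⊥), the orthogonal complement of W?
dim(W⊥) = 2

For any subspace W of ℝ^n, dim(W) + dim(W⊥) = n (the whole-space dimension).
Here the given 2 vectors are linearly independent, so dim(W) = 2.
Thus dim(W⊥) = n - dim(W) = 4 - 2 = 2.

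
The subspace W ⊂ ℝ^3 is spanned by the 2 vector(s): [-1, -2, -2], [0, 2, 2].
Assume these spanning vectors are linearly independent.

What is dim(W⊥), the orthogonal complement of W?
dim(W⊥) = 1

For any subspace W of ℝ^n, dim(W) + dim(W⊥) = n (the whole-space dimension).
Here the given 2 vectors are linearly independent, so dim(W) = 2.
Thus dim(W⊥) = n - dim(W) = 3 - 2 = 1.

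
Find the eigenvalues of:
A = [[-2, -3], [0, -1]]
λ = -2, -1

Solve det(A - λI) = 0. For a 2×2 matrix this is λ² - (trace)λ + det = 0.
trace(A) = -2 - 1 = -3.
det(A) = (-2)*(-1) - (-3)*(0) = 2 - 0 = 2.
Characteristic equation: λ² - (-3)λ + (2) = 0.
Discriminant: (-3)² - 4*(2) = 9 - 8 = 1.
Roots: λ = (-3 ± √1) / 2 = -2, -1.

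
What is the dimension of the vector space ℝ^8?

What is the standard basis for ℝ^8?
Dimension = 8; standard basis = {e_1, e_2, e_3, …, e_8}

ℝ^8 is the space of 8-tuples of real numbers; its dimension is 8.
The standard basis consists of 8 vectors: e_1, e_2, e_3, …, e_8, where e_i is the vector with 1 in position i and 0 elsewhere.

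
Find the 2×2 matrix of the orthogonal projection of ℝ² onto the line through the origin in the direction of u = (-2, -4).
[[1/5, 2/5], [2/5, 4/5]]

The orthogonal projection onto the line spanned by a nonzero vector u = (a, b) has matrix P = (u uᵀ) / (uᵀ u) = (1/(a² + b²)) · [[a², ab], [ab, b²]].
Here u = (-2, -4), so a² + b² = 4 + 16 = 20.
P = (1/20) · [[4, 8], [8, 16]] = [[1/5, 2/5], [2/5, 4/5]].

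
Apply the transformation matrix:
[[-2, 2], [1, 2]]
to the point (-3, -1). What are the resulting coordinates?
(4, -5)

Matrix multiplication:
[[-2, 2], [1, 2]] × [-3, -1]ᵀ
= [-2×-3 + 2×-1, 1×-3 + 2×-1]ᵀ
= [4.0000, -5.0000]ᵀ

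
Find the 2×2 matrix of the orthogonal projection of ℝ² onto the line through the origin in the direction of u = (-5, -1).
[[25/26, 5/26], [5/26, 1/26]]

The orthogonal projection onto the line spanned by a nonzero vector u = (a, b) has matrix P = (u uᵀ) / (uᵀ u) = (1/(a² + b²)) · [[a², ab], [ab, b²]].
Here u = (-5, -1), so a² + b² = 25 + 1 = 26.
P = (1/26) · [[25, 5], [5, 1]] = [[25/26, 5/26], [5/26, 1/26]].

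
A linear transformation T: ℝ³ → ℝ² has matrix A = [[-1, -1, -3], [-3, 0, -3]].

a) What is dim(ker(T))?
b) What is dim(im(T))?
dim(ker) = 1, dim(im) = 2

The two rows are not scalar multiples of one another (no single k satisfies row 2 = k × row 1), so they are linearly independent.
Thus rank(A) = 2.
dim(im(T)) = rank(A) = 2.
By the rank-nullity theorem applied to T: ℝ³ → ℝ², rank(A) + nullity(A) = 3 (the domain dimension), so dim(ker(T)) = 3 - 2 = 1.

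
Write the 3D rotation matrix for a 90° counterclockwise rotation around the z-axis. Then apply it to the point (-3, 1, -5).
R = [[0, -1, 0], [1, 0, 0], [0, 0, 1]]; R·(-3, 1, -5) = (-1, -3, -5)

Rotation matrix for 90° around z-axis:
cos(90°) = 0, sin(90°) = 1
R = [[0, -1, 0], [1, 0, 0], [0, 0, 1]]
Apply to (-3, 1, -5): R·[-3, 1, -5]ᵀ = (-1, -3, -5)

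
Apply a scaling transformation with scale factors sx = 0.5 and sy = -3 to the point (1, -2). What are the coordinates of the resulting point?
(0.5, 6)

Scaling matrix:
[[0.50, 0], [0, -3]]
Result: (1 × 0.5, -2 × -3) = (0.5, 6)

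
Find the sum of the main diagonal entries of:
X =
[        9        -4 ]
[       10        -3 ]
tr(X) = 9 - 3 = 6

The trace of a square matrix is the sum of its diagonal entries.
Diagonal entries of X: X[0][0] = 9, X[1][1] = -3.
tr(X) = 9 - 3 = 6.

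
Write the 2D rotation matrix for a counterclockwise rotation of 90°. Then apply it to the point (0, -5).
R = [[0, -1], [1, 0]]; R·(0, -5) = (5, 0)

Rotation matrix formula: R(θ) = [[cos θ, -sin θ], [sin θ, cos θ]]
For θ = 90°:
cos(90°) = 0
sin(90°) = 1
R = [[0, -1], [1, 0]]
Apply to (0, -5): [0·0 + (-1)·-5, 1·0 + 0·-5] = (5, 0)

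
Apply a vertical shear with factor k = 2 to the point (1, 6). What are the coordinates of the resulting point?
(1, 8)

Shear matrix for vertical shear with factor k = 2:
[[1, 0], [2, 1]]
Result: (1, 6) → (1, 8)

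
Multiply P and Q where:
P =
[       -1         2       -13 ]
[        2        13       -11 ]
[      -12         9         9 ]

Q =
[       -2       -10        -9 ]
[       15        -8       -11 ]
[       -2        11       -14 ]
PQ =
[       58      -149       169 ]
[      213      -245        -7 ]
[      141       147      -117 ]

Matrix multiplication: (PQ)[i][j] = sum over k of P[i][k] * Q[k][j].
  (PQ)[0][0] = (-1)*(-2) + (2)*(15) + (-13)*(-2) = 58
  (PQ)[0][1] = (-1)*(-10) + (2)*(-8) + (-13)*(11) = -149
  (PQ)[0][2] = (-1)*(-9) + (2)*(-11) + (-13)*(-14) = 169
  (PQ)[1][0] = (2)*(-2) + (13)*(15) + (-11)*(-2) = 213
  (PQ)[1][1] = (2)*(-10) + (13)*(-8) + (-11)*(11) = -245
  (PQ)[1][2] = (2)*(-9) + (13)*(-11) + (-11)*(-14) = -7
  (PQ)[2][0] = (-12)*(-2) + (9)*(15) + (9)*(-2) = 141
  (PQ)[2][1] = (-12)*(-10) + (9)*(-8) + (9)*(11) = 147
  (PQ)[2][2] = (-12)*(-9) + (9)*(-11) + (9)*(-14) = -117
PQ =
[       58      -149       169 ]
[      213      -245        -7 ]
[      141       147      -117 ]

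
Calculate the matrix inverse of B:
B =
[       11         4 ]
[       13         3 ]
det(B) = -19
B⁻¹ =
[    -3/19      4/19 ]
[    13/19    -11/19 ]

For a 2×2 matrix B = [[a, b], [c, d]] with det(B) ≠ 0, B⁻¹ = (1/det(B)) * [[d, -b], [-c, a]].
det(B) = (11)*(3) - (4)*(13) = 33 - 52 = -19.
B⁻¹ = (1/-19) * [[3, -4], [-13, 11]].
Dividing each entry by -19 and reducing:
B⁻¹ =
[    -3/19      4/19 ]
[    13/19    -11/19 ]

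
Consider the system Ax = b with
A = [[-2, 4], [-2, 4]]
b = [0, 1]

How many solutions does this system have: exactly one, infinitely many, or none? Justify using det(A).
No solution

det(A) = (-2)*(4) - (4)*(-2) = 0, so A is singular.
The column space of A is span(column 1) = span([-2, -2]).
b = [0, 1] is not a scalar multiple of column 1, so b ∉ column space and the system is inconsistent — no solution.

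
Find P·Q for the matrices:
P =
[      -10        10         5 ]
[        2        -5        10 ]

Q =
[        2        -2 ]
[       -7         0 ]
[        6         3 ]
PQ =
[      -60        35 ]
[       99        26 ]

Matrix multiplication: (PQ)[i][j] = sum over k of P[i][k] * Q[k][j].
  (PQ)[0][0] = (-10)*(2) + (10)*(-7) + (5)*(6) = -60
  (PQ)[0][1] = (-10)*(-2) + (10)*(0) + (5)*(3) = 35
  (PQ)[1][0] = (2)*(2) + (-5)*(-7) + (10)*(6) = 99
  (PQ)[1][1] = (2)*(-2) + (-5)*(0) + (10)*(3) = 26
PQ =
[      -60        35 ]
[       99        26 ]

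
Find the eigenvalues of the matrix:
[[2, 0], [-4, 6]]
λ = 2 and λ = 6

Characteristic equation: det(A - λI) = 0
λ² - (trace)λ + (det) = 0
λ² - (8)λ + (12) = 0
λ² - 8λ + 12 = 0
Solving: λ = 2, 6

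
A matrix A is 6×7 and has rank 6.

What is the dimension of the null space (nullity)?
1

The rank-nullity theorem for an m×n matrix states:
rank(A) + nullity(A) = n (the number of columns).
Here n = 7 and rank(A) = 6, so nullity(A) = 7 - 6 = 1.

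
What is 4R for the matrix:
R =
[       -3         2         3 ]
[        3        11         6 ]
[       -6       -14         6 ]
4R =
[      -12         8        12 ]
[       12        44        24 ]
[      -24       -56        24 ]

Scalar multiplication is elementwise: (4R)[i][j] = 4 * R[i][j].
  (4R)[0][0] = 4 * (-3) = -12
  (4R)[0][1] = 4 * (2) = 8
  (4R)[0][2] = 4 * (3) = 12
  (4R)[1][0] = 4 * (3) = 12
  (4R)[1][1] = 4 * (11) = 44
  (4R)[1][2] = 4 * (6) = 24
  (4R)[2][0] = 4 * (-6) = -24
  (4R)[2][1] = 4 * (-14) = -56
  (4R)[2][2] = 4 * (6) = 24
4R =
[      -12         8        12 ]
[       12        44        24 ]
[      -24       -56        24 ]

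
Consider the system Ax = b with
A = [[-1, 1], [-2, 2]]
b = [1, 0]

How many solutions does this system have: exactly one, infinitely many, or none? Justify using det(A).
No solution

det(A) = (-1)*(2) - (1)*(-2) = 0, so A is singular.
The column space of A is span(column 1) = span([-1, -2]).
b = [1, 0] is not a scalar multiple of column 1, so b ∉ column space and the system is inconsistent — no solution.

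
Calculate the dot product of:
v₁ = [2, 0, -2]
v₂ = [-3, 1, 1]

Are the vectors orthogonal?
-8, No

The dot product is the sum of products of corresponding components.
v₁·v₂ = (2)*(-3) + (0)*(1) + (-2)*(1) = -6 + 0 - 2 = -8.
Two vectors are orthogonal iff their dot product is 0; here the dot product is -8, so the vectors are not orthogonal.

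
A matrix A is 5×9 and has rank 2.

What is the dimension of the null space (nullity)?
7

The rank-nullity theorem for an m×n matrix states:
rank(A) + nullity(A) = n (the number of columns).
Here n = 9 and rank(A) = 2, so nullity(A) = 9 - 2 = 7.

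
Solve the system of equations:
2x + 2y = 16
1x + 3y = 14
x = 5, y = 3

Use elimination (row reduction):
Equation 1: 2x + 2y = 16.
Equation 2: 1x + 3y = 14.
Multiply Eq1 by 1 and Eq2 by 2: 2x + 2y = 16;  2x + 6y = 28.
Subtract: (4)y = 12, so y = 3.
Back-substitute into Eq1: 2x + 2*(3) = 16, so x = 5.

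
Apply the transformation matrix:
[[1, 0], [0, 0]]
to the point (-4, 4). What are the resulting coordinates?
(-4, 0)

Matrix multiplication:
[[1, 0], [0, 0]] × [-4, 4]ᵀ
= [1×-4 + 0×4, 0×-4 + 0×4]ᵀ
= [-4.0000, 0.0000]ᵀ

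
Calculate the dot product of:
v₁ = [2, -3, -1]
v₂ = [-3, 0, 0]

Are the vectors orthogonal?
-6, No

The dot product is the sum of products of corresponding components.
v₁·v₂ = (2)*(-3) + (-3)*(0) + (-1)*(0) = -6 + 0 + 0 = -6.
Two vectors are orthogonal iff their dot product is 0; here the dot product is -6, so the vectors are not orthogonal.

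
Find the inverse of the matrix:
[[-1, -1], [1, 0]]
[[0, 1], [-1, -1]]

For [[a,b],[c,d]], inverse = (1/det)·[[d,-b],[-c,a]]
det = -1·0 - -1·1 = 1
Inverse = (1/1)·[[0, 1], [-1, -1]]
        = [[0, 1], [-1, -1]]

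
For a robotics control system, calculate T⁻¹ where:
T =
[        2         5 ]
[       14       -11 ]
det(T) = -92
T⁻¹ =
[    11/92      5/92 ]
[     7/46     -1/46 ]

For a 2×2 matrix T = [[a, b], [c, d]] with det(T) ≠ 0, T⁻¹ = (1/det(T)) * [[d, -b], [-c, a]].
det(T) = (2)*(-11) - (5)*(14) = -22 - 70 = -92.
T⁻¹ = (1/-92) * [[-11, -5], [-14, 2]].
Dividing each entry by -92 and reducing:
T⁻¹ =
[    11/92      5/92 ]
[     7/46     -1/46 ]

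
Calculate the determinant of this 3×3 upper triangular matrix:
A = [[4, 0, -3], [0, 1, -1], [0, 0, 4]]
16

The determinant of a triangular matrix is the product of its diagonal entries (the off-diagonal entries above the diagonal do not affect it).
det(A) = (4) * (1) * (4) = 16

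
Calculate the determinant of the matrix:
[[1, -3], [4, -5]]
7

For a 2×2 matrix [[a, b], [c, d]], det = ad - bc
det = (1)(-5) - (-3)(4) = -5 - -12 = 7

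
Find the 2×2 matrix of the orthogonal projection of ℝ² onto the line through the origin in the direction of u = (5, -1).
[[25/26, -5/26], [-5/26, 1/26]]

The orthogonal projection onto the line spanned by a nonzero vector u = (a, b) has matrix P = (u uᵀ) / (uᵀ u) = (1/(a² + b²)) · [[a², ab], [ab, b²]].
Here u = (5, -1), so a² + b² = 25 + 1 = 26.
P = (1/26) · [[25, -5], [-5, 1]] = [[25/26, -5/26], [-5/26, 1/26]].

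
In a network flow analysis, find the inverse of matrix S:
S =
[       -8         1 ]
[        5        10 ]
det(S) = -85
S⁻¹ =
[    -2/17      1/85 ]
[     1/17      8/85 ]

For a 2×2 matrix S = [[a, b], [c, d]] with det(S) ≠ 0, S⁻¹ = (1/det(S)) * [[d, -b], [-c, a]].
det(S) = (-8)*(10) - (1)*(5) = -80 - 5 = -85.
S⁻¹ = (1/-85) * [[10, -1], [-5, -8]].
Dividing each entry by -85 and reducing:
S⁻¹ =
[    -2/17      1/85 ]
[     1/17      8/85 ]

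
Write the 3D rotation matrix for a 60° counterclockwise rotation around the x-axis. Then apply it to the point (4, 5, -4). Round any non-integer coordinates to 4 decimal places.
R = [[1, 0, 0], [0, 1/2, -√3/2], [0, √3/2, 1/2]]; R·(4, 5, -4) = (4.0000, 5.9641, 2.3301)

Rotation matrix for 60° around x-axis:
cos(60°) = 1/2, sin(60°) = √3/2
R = [[1, 0, 0], [0, 1/2, -√3/2], [0, √3/2, 1/2]]
Apply to (4, 5, -4): R·[4, 5, -4]ᵀ = (4.0000, 5.9641, 2.3301)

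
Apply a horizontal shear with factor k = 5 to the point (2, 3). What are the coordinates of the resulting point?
(17, 3)

Shear matrix for horizontal shear with factor k = 5:
[[1, 5], [0, 1]]
Result: (2, 3) → (17, 3)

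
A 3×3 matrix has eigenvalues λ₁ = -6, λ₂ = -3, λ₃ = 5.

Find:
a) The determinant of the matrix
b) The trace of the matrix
det = 90, trace = -4

Two standard eigenvalue identities:
- det(A) equals the product of the eigenvalues (counted with multiplicity).
- trace(A) equals the sum of the eigenvalues.
det(A) = (-6)*(-3)*(5) = 90.
trace(A) = -6 - 3 + 5 = -4.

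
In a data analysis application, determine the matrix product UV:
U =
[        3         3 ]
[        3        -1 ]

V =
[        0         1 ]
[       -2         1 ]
UV =
[       -6         6 ]
[        2         2 ]

Matrix multiplication: (UV)[i][j] = sum over k of U[i][k] * V[k][j].
  (UV)[0][0] = (3)*(0) + (3)*(-2) = -6
  (UV)[0][1] = (3)*(1) + (3)*(1) = 6
  (UV)[1][0] = (3)*(0) + (-1)*(-2) = 2
  (UV)[1][1] = (3)*(1) + (-1)*(1) = 2
UV =
[       -6         6 ]
[        2         2 ]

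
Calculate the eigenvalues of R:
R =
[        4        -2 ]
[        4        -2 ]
λ = 0, 2

Solve det(R - λI) = 0. For a 2×2 matrix the characteristic equation is λ² - (trace)λ + det = 0.
trace(R) = a + d = 4 - 2 = 2.
det(R) = a*d - b*c = (4)*(-2) - (-2)*(4) = -8 + 8 = 0.
Characteristic equation: λ² - (2)λ + (0) = 0.
Discriminant = (2)² - 4*(0) = 4 - 0 = 4.
λ = (2 ± √4) / 2 = (2 ± 2) / 2 = 0, 2.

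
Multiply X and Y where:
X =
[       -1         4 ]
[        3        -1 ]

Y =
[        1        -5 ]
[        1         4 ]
XY =
[        3        21 ]
[        2       -19 ]

Matrix multiplication: (XY)[i][j] = sum over k of X[i][k] * Y[k][j].
  (XY)[0][0] = (-1)*(1) + (4)*(1) = 3
  (XY)[0][1] = (-1)*(-5) + (4)*(4) = 21
  (XY)[1][0] = (3)*(1) + (-1)*(1) = 2
  (XY)[1][1] = (3)*(-5) + (-1)*(4) = -19
XY =
[        3        21 ]
[        2       -19 ]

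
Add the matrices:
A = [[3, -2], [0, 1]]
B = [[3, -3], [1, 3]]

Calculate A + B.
[[6, -5], [1, 4]]

Add corresponding elements:
(3)+(3)=6
(-2)+(-3)=-5
(0)+(1)=1
(1)+(3)=4
A + B = [[6, -5], [1, 4]]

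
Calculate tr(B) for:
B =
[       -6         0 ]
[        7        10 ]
tr(B) = -6 + 10 = 4

The trace of a square matrix is the sum of its diagonal entries.
Diagonal entries of B: B[0][0] = -6, B[1][1] = 10.
tr(B) = -6 + 10 = 4.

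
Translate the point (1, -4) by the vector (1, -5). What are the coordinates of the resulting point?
(2, -9)

Translation by (1, -5):
x' = 1 + 1 = 2
y' = -4 + -5 = -9
Homogeneous matrix: [[1, 0, 1], [0, 1, -5], [0, 0, 1]]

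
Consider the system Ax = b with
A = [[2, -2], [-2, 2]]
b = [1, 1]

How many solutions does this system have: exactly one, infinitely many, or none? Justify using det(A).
No solution

det(A) = (2)*(2) - (-2)*(-2) = 0, so A is singular.
The column space of A is span(column 1) = span([2, -2]).
b = [1, 1] is not a scalar multiple of column 1, so b ∉ column space and the system is inconsistent — no solution.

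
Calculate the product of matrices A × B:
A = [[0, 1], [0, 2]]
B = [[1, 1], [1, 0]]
[[1, 0], [2, 0]]

Matrix multiplication:
C[0][0] = 0×1 + 1×1 = 1
C[0][1] = 0×1 + 1×0 = 0
C[1][0] = 0×1 + 2×1 = 2
C[1][1] = 0×1 + 2×0 = 0
Result: [[1, 0], [2, 0]]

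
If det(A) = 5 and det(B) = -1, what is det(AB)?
-5

Use the multiplicative property of determinants: det(AB) = det(A)*det(B).
det(AB) = (5)*(-1) = -5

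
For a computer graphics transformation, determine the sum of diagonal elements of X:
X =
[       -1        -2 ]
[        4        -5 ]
tr(X) = -1 - 5 = -6

The trace of a square matrix is the sum of its diagonal entries.
Diagonal entries of X: X[0][0] = -1, X[1][1] = -5.
tr(X) = -1 - 5 = -6.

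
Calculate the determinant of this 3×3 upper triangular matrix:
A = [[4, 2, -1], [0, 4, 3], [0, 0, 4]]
64

The determinant of a triangular matrix is the product of its diagonal entries (the off-diagonal entries above the diagonal do not affect it).
det(A) = (4) * (4) * (4) = 64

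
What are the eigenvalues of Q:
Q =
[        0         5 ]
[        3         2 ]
λ = -3, 5

Solve det(Q - λI) = 0. For a 2×2 matrix the characteristic equation is λ² - (trace)λ + det = 0.
trace(Q) = a + d = 0 + 2 = 2.
det(Q) = a*d - b*c = (0)*(2) - (5)*(3) = 0 - 15 = -15.
Characteristic equation: λ² - (2)λ + (-15) = 0.
Discriminant = (2)² - 4*(-15) = 4 + 60 = 64.
λ = (2 ± √64) / 2 = (2 ± 8) / 2 = -3, 5.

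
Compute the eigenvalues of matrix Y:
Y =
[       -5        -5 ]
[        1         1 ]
λ = -4, 0

Solve det(Y - λI) = 0. For a 2×2 matrix the characteristic equation is λ² - (trace)λ + det = 0.
trace(Y) = a + d = -5 + 1 = -4.
det(Y) = a*d - b*c = (-5)*(1) - (-5)*(1) = -5 + 5 = 0.
Characteristic equation: λ² - (-4)λ + (0) = 0.
Discriminant = (-4)² - 4*(0) = 16 - 0 = 16.
λ = (-4 ± √16) / 2 = (-4 ± 4) / 2 = -4, 0.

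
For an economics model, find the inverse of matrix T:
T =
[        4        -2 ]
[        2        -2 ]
det(T) = -4
T⁻¹ =
[      1/2      -1/2 ]
[      1/2        -1 ]

For a 2×2 matrix T = [[a, b], [c, d]] with det(T) ≠ 0, T⁻¹ = (1/det(T)) * [[d, -b], [-c, a]].
det(T) = (4)*(-2) - (-2)*(2) = -8 + 4 = -4.
T⁻¹ = (1/-4) * [[-2, 2], [-2, 4]].
Dividing each entry by -4 and reducing:
T⁻¹ =
[      1/2      -1/2 ]
[      1/2        -1 ]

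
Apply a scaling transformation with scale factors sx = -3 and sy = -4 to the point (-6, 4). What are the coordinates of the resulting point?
(18, -16)

Scaling matrix:
[[-3, 0], [0, -4]]
Result: (-6 × -3, 4 × -4) = (18, -16)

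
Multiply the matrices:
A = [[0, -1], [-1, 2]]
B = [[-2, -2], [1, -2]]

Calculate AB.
[[-1, 2], [4, -2]]

Each entry (i,j) of AB = sum over k of A[i][k]*B[k][j].
(AB)[0][0] = (0)*(-2) + (-1)*(1) = -1
(AB)[0][1] = (0)*(-2) + (-1)*(-2) = 2
(AB)[1][0] = (-1)*(-2) + (2)*(1) = 4
(AB)[1][1] = (-1)*(-2) + (2)*(-2) = -2
AB = [[-1, 2], [4, -2]]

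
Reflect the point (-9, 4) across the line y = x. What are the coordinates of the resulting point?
(4, -9)

Reflection across line y = x: (-9, 4) → (4, -9)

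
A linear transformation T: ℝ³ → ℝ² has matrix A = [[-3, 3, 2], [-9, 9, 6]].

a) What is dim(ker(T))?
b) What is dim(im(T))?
dim(ker) = 2, dim(im) = 1

Observe that row 2 = 3 × row 1 (so the rows are linearly dependent).
Thus rank(A) = 1 (only one linearly independent row).
dim(im(T)) = rank(A) = 1.
By the rank-nullity theorem applied to T: ℝ³ → ℝ², rank(A) + nullity(A) = 3 (the domain dimension), so dim(ker(T)) = 3 - 1 = 2.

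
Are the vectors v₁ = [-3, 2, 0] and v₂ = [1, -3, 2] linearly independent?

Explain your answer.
Yes, linearly independent

Two vectors are linearly dependent iff one is a scalar multiple of the other.
No single scalar k satisfies v₂ = k·v₁ (the ratios of corresponding entries disagree), so v₁ and v₂ are linearly independent.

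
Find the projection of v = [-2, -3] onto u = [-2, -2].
[-5/2, -5/2]

The projection of v onto u is proj_u(v) = ((v·u) / (u·u)) · u.
v·u = (-2)*(-2) + (-3)*(-2) = 10.
u·u = (-2)*(-2) + (-2)*(-2) = 8.
coefficient = 10 / 8 = 5/4.
proj_u(v) = 5/4 · [-2, -2] = [-5/2, -5/2].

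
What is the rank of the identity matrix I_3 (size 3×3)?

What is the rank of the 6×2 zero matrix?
rank(I_3) = 3, rank(0) = 0

The identity I_3 has 3 columns that are the standard basis vectors e_1, …, e_3. These are linearly independent, so all 3 columns are pivots and rank(I_3) = 3.
The 6×2 zero matrix has every entry zero, so every row is the zero row and there are no pivots; rank(0) = 0.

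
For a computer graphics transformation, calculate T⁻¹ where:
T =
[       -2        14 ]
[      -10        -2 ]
det(T) = 144
T⁻¹ =
[    -1/72     -7/72 ]
[     5/72     -1/72 ]

For a 2×2 matrix T = [[a, b], [c, d]] with det(T) ≠ 0, T⁻¹ = (1/det(T)) * [[d, -b], [-c, a]].
det(T) = (-2)*(-2) - (14)*(-10) = 4 + 140 = 144.
T⁻¹ = (1/144) * [[-2, -14], [10, -2]].
Dividing each entry by 144 and reducing:
T⁻¹ =
[    -1/72     -7/72 ]
[     5/72     -1/72 ]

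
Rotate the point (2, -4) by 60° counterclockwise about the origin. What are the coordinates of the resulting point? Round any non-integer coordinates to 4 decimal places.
(4.4641, -0.2679)

Rotation matrix R(θ) = [[cos θ, -sin θ], [sin θ, cos θ]]; for θ = 60°:
R = [[1/2, -√3/2], [√3/2, 1/2]]
Result: R × [2, -4]ᵀ = [1/2·2 + (-√3/2)·-4, √3/2·2 + (1/2)·-4]ᵀ = (4.4641, -0.2679)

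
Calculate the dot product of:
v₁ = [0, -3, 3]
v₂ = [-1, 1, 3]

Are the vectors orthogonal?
6, No

The dot product is the sum of products of corresponding components.
v₁·v₂ = (0)*(-1) + (-3)*(1) + (3)*(3) = 0 - 3 + 9 = 6.
Two vectors are orthogonal iff their dot product is 0; here the dot product is 6, so the vectors are not orthogonal.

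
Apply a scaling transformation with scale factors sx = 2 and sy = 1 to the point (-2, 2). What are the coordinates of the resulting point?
(-4, 2)

Scaling matrix:
[[2, 0], [0, 1]]
Result: (-2 × 2, 2 × 1) = (-4, 2)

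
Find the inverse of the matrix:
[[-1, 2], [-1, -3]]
[[-3/5, -2/5], [1/5, -1/5]]

For [[a,b],[c,d]], inverse = (1/det)·[[d,-b],[-c,a]]
det = -1·-3 - 2·-1 = 5
Inverse = (1/5)·[[-3, -2], [1, -1]]
        = [[-3/5, -2/5], [1/5, -1/5]]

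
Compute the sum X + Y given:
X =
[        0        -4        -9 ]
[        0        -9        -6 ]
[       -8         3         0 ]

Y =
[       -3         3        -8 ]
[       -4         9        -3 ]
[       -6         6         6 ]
X + Y =
[       -3        -1       -17 ]
[       -4         0        -9 ]
[      -14         9         6 ]

Matrix addition is elementwise: (X+Y)[i][j] = X[i][j] + Y[i][j].
  (X+Y)[0][0] = (0) + (-3) = -3
  (X+Y)[0][1] = (-4) + (3) = -1
  (X+Y)[0][2] = (-9) + (-8) = -17
  (X+Y)[1][0] = (0) + (-4) = -4
  (X+Y)[1][1] = (-9) + (9) = 0
  (X+Y)[1][2] = (-6) + (-3) = -9
  (X+Y)[2][0] = (-8) + (-6) = -14
  (X+Y)[2][1] = (3) + (6) = 9
  (X+Y)[2][2] = (0) + (6) = 6
X + Y =
[       -3        -1       -17 ]
[       -4         0        -9 ]
[      -14         9         6 ]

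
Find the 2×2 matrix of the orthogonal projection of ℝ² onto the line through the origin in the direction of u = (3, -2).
[[9/13, -6/13], [-6/13, 4/13]]

The orthogonal projection onto the line spanned by a nonzero vector u = (a, b) has matrix P = (u uᵀ) / (uᵀ u) = (1/(a² + b²)) · [[a², ab], [ab, b²]].
Here u = (3, -2), so a² + b² = 9 + 4 = 13.
P = (1/13) · [[9, -6], [-6, 4]] = [[9/13, -6/13], [-6/13, 4/13]].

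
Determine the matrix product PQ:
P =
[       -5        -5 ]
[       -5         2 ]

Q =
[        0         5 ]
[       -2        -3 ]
PQ =
[       10       -10 ]
[       -4       -31 ]

Matrix multiplication: (PQ)[i][j] = sum over k of P[i][k] * Q[k][j].
  (PQ)[0][0] = (-5)*(0) + (-5)*(-2) = 10
  (PQ)[0][1] = (-5)*(5) + (-5)*(-3) = -10
  (PQ)[1][0] = (-5)*(0) + (2)*(-2) = -4
  (PQ)[1][1] = (-5)*(5) + (2)*(-3) = -31
PQ =
[       10       -10 ]
[       -4       -31 ]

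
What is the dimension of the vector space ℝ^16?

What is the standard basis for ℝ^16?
Dimension = 16; standard basis = {e_1, e_2, e_3, …, e_16}

ℝ^16 is the space of 16-tuples of real numbers; its dimension is 16.
The standard basis consists of 16 vectors: e_1, e_2, e_3, …, e_16, where e_i is the vector with 1 in position i and 0 elsewhere.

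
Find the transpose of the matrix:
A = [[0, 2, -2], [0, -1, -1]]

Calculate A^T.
[[0, 0], [2, -1], [-2, -1]]

The transpose sends entry (i,j) to (j,i); rows become columns.
Row 0 of A: [0, 2, -2] -> column 0 of A^T.
Row 1 of A: [0, -1, -1] -> column 1 of A^T.
A^T = [[0, 0], [2, -1], [-2, -1]]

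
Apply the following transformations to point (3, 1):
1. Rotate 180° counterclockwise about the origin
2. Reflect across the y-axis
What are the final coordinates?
(3, -1)

Step 1: Rotate 180° → (-3, -1)
Step 2: Reflect across the y-axis → (3, -1)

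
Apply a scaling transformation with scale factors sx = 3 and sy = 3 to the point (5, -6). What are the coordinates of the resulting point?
(15, -18)

Scaling matrix:
[[3, 0], [0, 3]]
Result: (5 × 3, -6 × 3) = (15, -18)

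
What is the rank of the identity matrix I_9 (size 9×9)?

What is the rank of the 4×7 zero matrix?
rank(I_9) = 9, rank(0) = 0

The identity I_9 has 9 columns that are the standard basis vectors e_1, …, e_9. These are linearly independent, so all 9 columns are pivots and rank(I_9) = 9.
The 4×7 zero matrix has every entry zero, so every row is the zero row and there are no pivots; rank(0) = 0.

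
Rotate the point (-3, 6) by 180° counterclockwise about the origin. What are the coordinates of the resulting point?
(3, -6)

Rotation matrix R(θ) = [[cos θ, -sin θ], [sin θ, cos θ]]; for θ = 180°:
R = [[-1, 0], [0, -1]]
Result: R × [-3, 6]ᵀ = [-1·-3 + (0)·6, 0·-3 + (-1)·6]ᵀ = (3, -6)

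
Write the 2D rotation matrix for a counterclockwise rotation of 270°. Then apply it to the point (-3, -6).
R = [[0, 1], [-1, 0]]; R·(-3, -6) = (-6, 3)

Rotation matrix formula: R(θ) = [[cos θ, -sin θ], [sin θ, cos θ]]
For θ = 270°:
cos(270°) = 0
sin(270°) = -1
R = [[0, 1], [-1, 0]]
Apply to (-3, -6): [0·-3 + (1)·-6, -1·-3 + 0·-6] = (-6, 3)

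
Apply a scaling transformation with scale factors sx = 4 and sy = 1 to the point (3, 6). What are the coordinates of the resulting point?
(12, 6)

Scaling matrix:
[[4, 0], [0, 1]]
Result: (3 × 4, 6 × 1) = (12, 6)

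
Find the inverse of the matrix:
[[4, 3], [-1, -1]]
[[1, 3], [-1, -4]]

For [[a,b],[c,d]], inverse = (1/det)·[[d,-b],[-c,a]]
det = 4·-1 - 3·-1 = -1
Inverse = (1/-1)·[[-1, -3], [1, 4]]
        = [[1, 3], [-1, -4]]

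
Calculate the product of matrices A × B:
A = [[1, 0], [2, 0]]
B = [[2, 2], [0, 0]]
[[2, 2], [4, 4]]

Matrix multiplication:
C[0][0] = 1×2 + 0×0 = 2
C[0][1] = 1×2 + 0×0 = 2
C[1][0] = 2×2 + 0×0 = 4
C[1][1] = 2×2 + 0×0 = 4
Result: [[2, 2], [4, 4]]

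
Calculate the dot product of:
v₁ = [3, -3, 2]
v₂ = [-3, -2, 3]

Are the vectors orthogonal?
3, No

The dot product is the sum of products of corresponding components.
v₁·v₂ = (3)*(-3) + (-3)*(-2) + (2)*(3) = -9 + 6 + 6 = 3.
Two vectors are orthogonal iff their dot product is 0; here the dot product is 3, so the vectors are not orthogonal.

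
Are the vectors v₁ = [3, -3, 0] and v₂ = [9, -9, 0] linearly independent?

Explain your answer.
No, linearly dependent (v₂ = 3·v₁)

Check whether there is a scalar k with v₂ = k·v₁.
Comparing components, k = 3 satisfies 3·[3, -3, 0] = [9, -9, 0].
Since v₂ is a scalar multiple of v₁, the two vectors are linearly dependent.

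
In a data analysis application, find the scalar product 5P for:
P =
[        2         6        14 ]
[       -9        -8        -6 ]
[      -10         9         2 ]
5P =
[       10        30        70 ]
[      -45       -40       -30 ]
[      -50        45        10 ]

Scalar multiplication is elementwise: (5P)[i][j] = 5 * P[i][j].
  (5P)[0][0] = 5 * (2) = 10
  (5P)[0][1] = 5 * (6) = 30
  (5P)[0][2] = 5 * (14) = 70
  (5P)[1][0] = 5 * (-9) = -45
  (5P)[1][1] = 5 * (-8) = -40
  (5P)[1][2] = 5 * (-6) = -30
  (5P)[2][0] = 5 * (-10) = -50
  (5P)[2][1] = 5 * (9) = 45
  (5P)[2][2] = 5 * (2) = 10
5P =
[       10        30        70 ]
[      -45       -40       -30 ]
[      -50        45        10 ]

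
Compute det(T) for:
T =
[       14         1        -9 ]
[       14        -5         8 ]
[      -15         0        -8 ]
det(T) = 1227

Expand along row 0 (cofactor expansion): det(T) = a*(e*i - f*h) - b*(d*i - f*g) + c*(d*h - e*g), where the 3×3 is [[a, b, c], [d, e, f], [g, h, i]].
Minor M_00 = (-5)*(-8) - (8)*(0) = 40 - 0 = 40.
Minor M_01 = (14)*(-8) - (8)*(-15) = -112 + 120 = 8.
Minor M_02 = (14)*(0) - (-5)*(-15) = 0 - 75 = -75.
det(T) = (14)*(40) - (1)*(8) + (-9)*(-75) = 560 - 8 + 675 = 1227.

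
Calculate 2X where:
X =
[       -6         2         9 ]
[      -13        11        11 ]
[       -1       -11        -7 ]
2X =
[      -12         4        18 ]
[      -26        22        22 ]
[       -2       -22       -14 ]

Scalar multiplication is elementwise: (2X)[i][j] = 2 * X[i][j].
  (2X)[0][0] = 2 * (-6) = -12
  (2X)[0][1] = 2 * (2) = 4
  (2X)[0][2] = 2 * (9) = 18
  (2X)[1][0] = 2 * (-13) = -26
  (2X)[1][1] = 2 * (11) = 22
  (2X)[1][2] = 2 * (11) = 22
  (2X)[2][0] = 2 * (-1) = -2
  (2X)[2][1] = 2 * (-11) = -22
  (2X)[2][2] = 2 * (-7) = -14
2X =
[      -12         4        18 ]
[      -26        22        22 ]
[       -2       -22       -14 ]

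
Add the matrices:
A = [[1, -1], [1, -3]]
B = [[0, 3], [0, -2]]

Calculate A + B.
[[1, 2], [1, -5]]

Add corresponding elements:
(1)+(0)=1
(-1)+(3)=2
(1)+(0)=1
(-3)+(-2)=-5
A + B = [[1, 2], [1, -5]]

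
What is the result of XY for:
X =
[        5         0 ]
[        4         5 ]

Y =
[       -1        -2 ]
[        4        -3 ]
XY =
[       -5       -10 ]
[       16       -23 ]

Matrix multiplication: (XY)[i][j] = sum over k of X[i][k] * Y[k][j].
  (XY)[0][0] = (5)*(-1) + (0)*(4) = -5
  (XY)[0][1] = (5)*(-2) + (0)*(-3) = -10
  (XY)[1][0] = (4)*(-1) + (5)*(4) = 16
  (XY)[1][1] = (4)*(-2) + (5)*(-3) = -23
XY =
[       -5       -10 ]
[       16       -23 ]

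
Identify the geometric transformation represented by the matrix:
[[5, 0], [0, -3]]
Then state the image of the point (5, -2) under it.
non-uniform scaling by (5, -3); image of (5, -2) is (25, 6)

This is diagonal with distinct entries, so it scales the x-axis by 5 and the y-axis by -3.
The matrix [[5, 0], [0, -3]] represents: non-uniform scaling by (5, -3).
Applying it to (5, -2): [5·5 + 0·-2, 0·5 + -3·-2] = (25, 6).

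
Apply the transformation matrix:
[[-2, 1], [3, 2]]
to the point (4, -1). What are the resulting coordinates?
(-9, 10)

Matrix multiplication:
[[-2, 1], [3, 2]] × [4, -1]ᵀ
= [-2×4 + 1×-1, 3×4 + 2×-1]ᵀ
= [-9.0000, 10.0000]ᵀ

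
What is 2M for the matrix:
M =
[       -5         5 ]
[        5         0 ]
2M =
[      -10        10 ]
[       10         0 ]

Scalar multiplication is elementwise: (2M)[i][j] = 2 * M[i][j].
  (2M)[0][0] = 2 * (-5) = -10
  (2M)[0][1] = 2 * (5) = 10
  (2M)[1][0] = 2 * (5) = 10
  (2M)[1][1] = 2 * (0) = 0
2M =
[      -10        10 ]
[       10         0 ]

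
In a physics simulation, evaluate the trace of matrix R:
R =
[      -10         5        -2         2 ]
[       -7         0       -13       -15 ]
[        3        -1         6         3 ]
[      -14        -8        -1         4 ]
tr(R) = -10 + 0 + 6 + 4 = 0

The trace of a square matrix is the sum of its diagonal entries.
Diagonal entries of R: R[0][0] = -10, R[1][1] = 0, R[2][2] = 6, R[3][3] = 4.
tr(R) = -10 + 0 + 6 + 4 = 0.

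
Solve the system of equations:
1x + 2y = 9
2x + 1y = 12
x = 5, y = 2

Use elimination (row reduction):
Equation 1: 1x + 2y = 9.
Equation 2: 2x + 1y = 12.
Multiply Eq1 by 2 and Eq2 by 1: 2x + 4y = 18;  2x + 1y = 12.
Subtract: (-3)y = -6, so y = 2.
Back-substitute into Eq1: 1x + 2*(2) = 9, so x = 5.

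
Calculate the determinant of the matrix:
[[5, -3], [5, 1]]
20

For a 2×2 matrix [[a, b], [c, d]], det = ad - bc
det = (5)(1) - (-3)(5) = 5 - -15 = 20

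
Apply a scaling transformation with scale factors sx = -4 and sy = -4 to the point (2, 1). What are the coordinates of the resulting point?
(-8, -4)

Scaling matrix:
[[-4, 0], [0, -4]]
Result: (2 × -4, 1 × -4) = (-8, -4)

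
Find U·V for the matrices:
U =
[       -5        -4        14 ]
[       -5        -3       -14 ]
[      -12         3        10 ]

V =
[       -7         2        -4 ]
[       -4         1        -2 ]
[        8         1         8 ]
UV =
[      163         0       140 ]
[      -65       -27       -86 ]
[      152       -11       122 ]

Matrix multiplication: (UV)[i][j] = sum over k of U[i][k] * V[k][j].
  (UV)[0][0] = (-5)*(-7) + (-4)*(-4) + (14)*(8) = 163
  (UV)[0][1] = (-5)*(2) + (-4)*(1) + (14)*(1) = 0
  (UV)[0][2] = (-5)*(-4) + (-4)*(-2) + (14)*(8) = 140
  (UV)[1][0] = (-5)*(-7) + (-3)*(-4) + (-14)*(8) = -65
  (UV)[1][1] = (-5)*(2) + (-3)*(1) + (-14)*(1) = -27
  (UV)[1][2] = (-5)*(-4) + (-3)*(-2) + (-14)*(8) = -86
  (UV)[2][0] = (-12)*(-7) + (3)*(-4) + (10)*(8) = 152
  (UV)[2][1] = (-12)*(2) + (3)*(1) + (10)*(1) = -11
  (UV)[2][2] = (-12)*(-4) + (3)*(-2) + (10)*(8) = 122
UV =
[      163         0       140 ]
[      -65       -27       -86 ]
[      152       -11       122 ]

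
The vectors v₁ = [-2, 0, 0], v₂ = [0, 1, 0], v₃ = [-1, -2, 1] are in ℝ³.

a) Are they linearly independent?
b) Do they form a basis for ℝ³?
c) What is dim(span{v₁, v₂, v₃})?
Yes independent, yes basis, dim = 3

Stack v₁, v₂, v₃ as rows of a 3×3 matrix.
[[-2, 0, 0]; [0, 1, 0]; [-1, -2, 1]] is already lower triangular with nonzero diagonal entries (-2, 1, 1), so its determinant is the product of the diagonal entries, det = (-2)·(1)·(1) = -2 ≠ 0, and the rows are linearly independent.
Three linearly independent vectors in ℝ³ form a basis for ℝ³, so dim(span{v₁,v₂,v₃}) = 3.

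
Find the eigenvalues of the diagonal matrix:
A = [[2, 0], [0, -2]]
λ₁ = 2, λ₂ = -2

The characteristic polynomial of A is det(A - λI) = (2 - λ)(-2 - λ) = 0.
The roots are λ = 2 and λ = -2, so the eigenvalues are the diagonal entries.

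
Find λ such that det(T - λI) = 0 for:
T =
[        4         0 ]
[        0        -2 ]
λ = -2, 4

Solve det(T - λI) = 0. For a 2×2 matrix the characteristic equation is λ² - (trace)λ + det = 0.
trace(T) = a + d = 4 - 2 = 2.
det(T) = a*d - b*c = (4)*(-2) - (0)*(0) = -8 - 0 = -8.
Characteristic equation: λ² - (2)λ + (-8) = 0.
Discriminant = (2)² - 4*(-8) = 4 + 32 = 36.
λ = (2 ± √36) / 2 = (2 ± 6) / 2 = -2, 4.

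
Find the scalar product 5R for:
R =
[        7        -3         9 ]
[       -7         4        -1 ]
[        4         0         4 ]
5R =
[       35       -15        45 ]
[      -35        20        -5 ]
[       20         0        20 ]

Scalar multiplication is elementwise: (5R)[i][j] = 5 * R[i][j].
  (5R)[0][0] = 5 * (7) = 35
  (5R)[0][1] = 5 * (-3) = -15
  (5R)[0][2] = 5 * (9) = 45
  (5R)[1][0] = 5 * (-7) = -35
  (5R)[1][1] = 5 * (4) = 20
  (5R)[1][2] = 5 * (-1) = -5
  (5R)[2][0] = 5 * (4) = 20
  (5R)[2][1] = 5 * (0) = 0
  (5R)[2][2] = 5 * (4) = 20
5R =
[       35       -15        45 ]
[      -35        20        -5 ]
[       20         0        20 ]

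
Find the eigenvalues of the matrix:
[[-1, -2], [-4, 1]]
λ = -3 and λ = 3

Characteristic equation: det(A - λI) = 0
λ² - (trace)λ + (det) = 0
λ² - (0)λ + (-9) = 0
λ² - 0λ - 9 = 0
Solving: λ = -3, 3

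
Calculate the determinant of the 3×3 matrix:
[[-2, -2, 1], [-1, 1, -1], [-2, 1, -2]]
3

Expansion along first row:
det = -2·det([[1,-1],[1,-2]]) - -2·det([[-1,-1],[-2,-2]]) + 1·det([[-1,1],[-2,1]])
    = -2·(1·-2 - -1·1) - -2·(-1·-2 - -1·-2) + 1·(-1·1 - 1·-2)
    = -2·-1 - -2·0 + 1·1
    = 2 + 0 + 1 = 3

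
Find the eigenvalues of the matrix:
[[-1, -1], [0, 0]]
λ = -1 and λ = 0

Characteristic equation: det(A - λI) = 0
λ² - (trace)λ + (det) = 0
λ² - (-1)λ + (0) = 0
λ² + 1λ + 0 = 0
Solving: λ = -1, 0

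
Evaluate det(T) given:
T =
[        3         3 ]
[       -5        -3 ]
det(T) = 6

For a 2×2 matrix [[a, b], [c, d]], det = a*d - b*c.
det(T) = (3)*(-3) - (3)*(-5) = -9 + 15 = 6.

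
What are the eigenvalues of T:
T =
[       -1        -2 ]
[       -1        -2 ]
λ = -3, 0

Solve det(T - λI) = 0. For a 2×2 matrix the characteristic equation is λ² - (trace)λ + det = 0.
trace(T) = a + d = -1 - 2 = -3.
det(T) = a*d - b*c = (-1)*(-2) - (-2)*(-1) = 2 - 2 = 0.
Characteristic equation: λ² - (-3)λ + (0) = 0.
Discriminant = (-3)² - 4*(0) = 9 - 0 = 9.
λ = (-3 ± √9) / 2 = (-3 ± 3) / 2 = -3, 0.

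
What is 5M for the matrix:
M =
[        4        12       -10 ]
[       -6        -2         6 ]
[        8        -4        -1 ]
5M =
[       20        60       -50 ]
[      -30       -10        30 ]
[       40       -20        -5 ]

Scalar multiplication is elementwise: (5M)[i][j] = 5 * M[i][j].
  (5M)[0][0] = 5 * (4) = 20
  (5M)[0][1] = 5 * (12) = 60
  (5M)[0][2] = 5 * (-10) = -50
  (5M)[1][0] = 5 * (-6) = -30
  (5M)[1][1] = 5 * (-2) = -10
  (5M)[1][2] = 5 * (6) = 30
  (5M)[2][0] = 5 * (8) = 40
  (5M)[2][1] = 5 * (-4) = -20
  (5M)[2][2] = 5 * (-1) = -5
5M =
[       20        60       -50 ]
[      -30       -10        30 ]
[       40       -20        -5 ]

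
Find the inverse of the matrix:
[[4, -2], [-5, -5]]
[[1/6, -1/15], [-1/6, -2/15]]

For [[a,b],[c,d]], inverse = (1/det)·[[d,-b],[-c,a]]
det = 4·-5 - -2·-5 = -30
Inverse = (1/-30)·[[-5, 2], [5, 4]]
        = [[1/6, -1/15], [-1/6, -2/15]]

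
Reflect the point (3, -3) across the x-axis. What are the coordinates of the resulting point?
(3, 3)

Reflection across x-axis: (3, -3) → (3, 3)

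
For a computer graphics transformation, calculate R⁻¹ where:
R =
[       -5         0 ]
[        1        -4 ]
det(R) = 20
R⁻¹ =
[     -1/5         0 ]
[    -1/20      -1/4 ]

For a 2×2 matrix R = [[a, b], [c, d]] with det(R) ≠ 0, R⁻¹ = (1/det(R)) * [[d, -b], [-c, a]].
det(R) = (-5)*(-4) - (0)*(1) = 20 - 0 = 20.
R⁻¹ = (1/20) * [[-4, 0], [-1, -5]].
Dividing each entry by 20 and reducing:
R⁻¹ =
[     -1/5         0 ]
[    -1/20      -1/4 ]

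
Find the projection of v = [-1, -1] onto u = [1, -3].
[1/5, -3/5]

The projection of v onto u is proj_u(v) = ((v·u) / (u·u)) · u.
v·u = (-1)*(1) + (-1)*(-3) = 2.
u·u = (1)*(1) + (-3)*(-3) = 10.
coefficient = 2 / 10 = 1/5.
proj_u(v) = 1/5 · [1, -3] = [1/5, -3/5].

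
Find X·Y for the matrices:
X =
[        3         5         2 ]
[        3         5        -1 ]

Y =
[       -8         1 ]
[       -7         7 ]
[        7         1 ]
XY =
[      -45        40 ]
[      -66        37 ]

Matrix multiplication: (XY)[i][j] = sum over k of X[i][k] * Y[k][j].
  (XY)[0][0] = (3)*(-8) + (5)*(-7) + (2)*(7) = -45
  (XY)[0][1] = (3)*(1) + (5)*(7) + (2)*(1) = 40
  (XY)[1][0] = (3)*(-8) + (5)*(-7) + (-1)*(7) = -66
  (XY)[1][1] = (3)*(1) + (5)*(7) + (-1)*(1) = 37
XY =
[      -45        40 ]
[      -66        37 ]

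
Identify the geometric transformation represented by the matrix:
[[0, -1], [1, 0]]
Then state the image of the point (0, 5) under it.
rotation by 90° counterclockwise; image of (0, 5) is (-5, 0)

This matches the form [[cos θ, -sin θ], [sin θ, cos θ]] of a rotation matrix; reading off cos θ and sin θ gives the angle.
The matrix [[0, -1], [1, 0]] represents: rotation by 90° counterclockwise.
Applying it to (0, 5): [0·0 + -1·5, 1·0 + 0·5] = (-5, 0).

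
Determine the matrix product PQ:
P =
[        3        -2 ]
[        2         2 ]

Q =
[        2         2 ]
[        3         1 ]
PQ =
[        0         4 ]
[       10         6 ]

Matrix multiplication: (PQ)[i][j] = sum over k of P[i][k] * Q[k][j].
  (PQ)[0][0] = (3)*(2) + (-2)*(3) = 0
  (PQ)[0][1] = (3)*(2) + (-2)*(1) = 4
  (PQ)[1][0] = (2)*(2) + (2)*(3) = 10
  (PQ)[1][1] = (2)*(2) + (2)*(1) = 6
PQ =
[        0         4 ]
[       10         6 ]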